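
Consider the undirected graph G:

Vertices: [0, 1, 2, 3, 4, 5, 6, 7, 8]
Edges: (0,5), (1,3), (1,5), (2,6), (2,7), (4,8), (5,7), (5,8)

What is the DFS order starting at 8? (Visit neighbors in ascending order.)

DFS from vertex 8 (neighbors processed in ascending order):
Visit order: 8, 4, 5, 0, 1, 3, 7, 2, 6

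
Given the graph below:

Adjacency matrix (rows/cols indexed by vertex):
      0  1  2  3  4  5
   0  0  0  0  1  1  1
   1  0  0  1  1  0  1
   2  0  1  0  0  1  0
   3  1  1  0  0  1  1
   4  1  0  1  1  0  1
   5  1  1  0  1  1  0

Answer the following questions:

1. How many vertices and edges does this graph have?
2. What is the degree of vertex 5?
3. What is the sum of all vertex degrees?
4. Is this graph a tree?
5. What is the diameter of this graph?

Count: 6 vertices, 10 edges.
Vertex 5 has neighbors [0, 1, 3, 4], degree = 4.
Handshaking lemma: 2 * 10 = 20.
A tree on 6 vertices has 5 edges. This graph has 10 edges (5 extra). Not a tree.
Diameter (longest shortest path) = 2.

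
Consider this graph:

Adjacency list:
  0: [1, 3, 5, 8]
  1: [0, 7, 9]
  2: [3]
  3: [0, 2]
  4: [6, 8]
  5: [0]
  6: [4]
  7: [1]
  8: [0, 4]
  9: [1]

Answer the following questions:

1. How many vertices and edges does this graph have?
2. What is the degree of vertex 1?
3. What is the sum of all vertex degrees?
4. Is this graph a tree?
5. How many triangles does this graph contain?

Count: 10 vertices, 9 edges.
Vertex 1 has neighbors [0, 7, 9], degree = 3.
Handshaking lemma: 2 * 9 = 18.
A graph is a tree iff it is connected and has exactly n-1 edges. This graph is connected (all 10 vertices in one component) and has 10-1 = 9 edges. It is a tree.
Number of triangles = 0.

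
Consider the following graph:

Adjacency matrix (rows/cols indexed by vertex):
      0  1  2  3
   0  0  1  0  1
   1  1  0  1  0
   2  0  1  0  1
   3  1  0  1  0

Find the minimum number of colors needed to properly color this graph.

The graph has a maximum clique of size 2 (lower bound on chromatic number).
A valid 2-coloring: {0: 0, 1: 1, 2: 0, 3: 1}.
Chromatic number = 2.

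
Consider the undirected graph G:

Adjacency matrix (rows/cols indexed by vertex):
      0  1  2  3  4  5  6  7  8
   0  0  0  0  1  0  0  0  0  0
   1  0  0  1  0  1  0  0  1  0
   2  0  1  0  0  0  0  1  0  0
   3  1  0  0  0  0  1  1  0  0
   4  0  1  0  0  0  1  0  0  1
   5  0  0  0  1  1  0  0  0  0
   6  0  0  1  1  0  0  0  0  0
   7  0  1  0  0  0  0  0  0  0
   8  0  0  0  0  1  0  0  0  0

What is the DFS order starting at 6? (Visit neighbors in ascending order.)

DFS from vertex 6 (neighbors processed in ascending order):
Visit order: 6, 2, 1, 4, 5, 3, 0, 8, 7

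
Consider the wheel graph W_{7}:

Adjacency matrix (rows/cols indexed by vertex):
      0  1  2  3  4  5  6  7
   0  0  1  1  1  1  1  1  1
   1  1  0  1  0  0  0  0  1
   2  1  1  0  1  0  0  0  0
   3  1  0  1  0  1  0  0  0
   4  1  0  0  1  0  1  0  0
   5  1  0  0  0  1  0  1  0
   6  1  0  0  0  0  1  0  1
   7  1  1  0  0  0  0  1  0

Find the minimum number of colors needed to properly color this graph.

W_{7} = C_{7} plus a hub adjacent to every cycle vertex.
The outer cycle needs 3 colors (odd cycle); the hub is adjacent to all of them so needs a fresh color.
Chromatic number = 3 + 1 = 4.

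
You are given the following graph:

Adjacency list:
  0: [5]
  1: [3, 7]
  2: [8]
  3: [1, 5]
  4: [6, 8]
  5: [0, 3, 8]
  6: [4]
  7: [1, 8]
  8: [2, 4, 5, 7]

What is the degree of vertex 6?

Vertex 6 has neighbors [4], so deg(6) = 1.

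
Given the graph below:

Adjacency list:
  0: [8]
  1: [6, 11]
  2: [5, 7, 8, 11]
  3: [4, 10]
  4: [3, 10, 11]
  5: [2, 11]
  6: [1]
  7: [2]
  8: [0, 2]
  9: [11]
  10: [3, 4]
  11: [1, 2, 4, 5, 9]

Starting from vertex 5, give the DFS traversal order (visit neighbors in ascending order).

DFS from vertex 5 (neighbors processed in ascending order):
Visit order: 5, 2, 7, 8, 0, 11, 1, 6, 4, 3, 10, 9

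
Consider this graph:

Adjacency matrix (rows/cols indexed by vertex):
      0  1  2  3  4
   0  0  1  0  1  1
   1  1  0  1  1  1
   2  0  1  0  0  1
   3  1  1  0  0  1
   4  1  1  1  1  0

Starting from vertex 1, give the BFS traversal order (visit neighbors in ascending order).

BFS from vertex 1 (neighbors processed in ascending order):
Visit order: 1, 0, 2, 3, 4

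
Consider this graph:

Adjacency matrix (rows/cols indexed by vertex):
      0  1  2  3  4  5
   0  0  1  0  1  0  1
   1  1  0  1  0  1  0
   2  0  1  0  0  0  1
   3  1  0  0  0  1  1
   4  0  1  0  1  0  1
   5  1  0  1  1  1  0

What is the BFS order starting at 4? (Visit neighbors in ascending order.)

BFS from vertex 4 (neighbors processed in ascending order):
Visit order: 4, 1, 3, 5, 0, 2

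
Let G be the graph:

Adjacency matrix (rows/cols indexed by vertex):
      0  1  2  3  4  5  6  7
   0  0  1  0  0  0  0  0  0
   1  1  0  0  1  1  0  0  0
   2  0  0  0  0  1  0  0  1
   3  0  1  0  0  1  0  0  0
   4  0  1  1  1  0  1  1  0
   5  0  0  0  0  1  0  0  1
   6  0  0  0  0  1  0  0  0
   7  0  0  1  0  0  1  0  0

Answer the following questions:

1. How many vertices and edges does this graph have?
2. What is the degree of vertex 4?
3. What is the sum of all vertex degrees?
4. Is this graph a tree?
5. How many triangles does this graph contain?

Count: 8 vertices, 9 edges.
Vertex 4 has neighbors [1, 2, 3, 5, 6], degree = 5.
Handshaking lemma: 2 * 9 = 18.
A tree on 8 vertices has 7 edges. This graph has 9 edges (2 extra). Not a tree.
Number of triangles = 1.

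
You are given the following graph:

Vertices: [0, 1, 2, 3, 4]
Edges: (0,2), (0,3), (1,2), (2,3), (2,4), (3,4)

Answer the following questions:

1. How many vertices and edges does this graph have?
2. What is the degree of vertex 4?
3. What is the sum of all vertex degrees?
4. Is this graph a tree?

Count: 5 vertices, 6 edges.
Vertex 4 has neighbors [2, 3], degree = 2.
Handshaking lemma: 2 * 6 = 12.
A tree on 5 vertices has 4 edges. This graph has 6 edges (2 extra). Not a tree.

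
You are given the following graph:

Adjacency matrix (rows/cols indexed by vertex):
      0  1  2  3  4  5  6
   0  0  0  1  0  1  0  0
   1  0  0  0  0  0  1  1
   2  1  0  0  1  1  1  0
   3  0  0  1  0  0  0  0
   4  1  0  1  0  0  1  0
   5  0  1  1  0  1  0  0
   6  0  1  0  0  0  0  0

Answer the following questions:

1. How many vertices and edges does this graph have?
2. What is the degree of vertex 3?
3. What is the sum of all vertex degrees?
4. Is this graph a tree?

Count: 7 vertices, 8 edges.
Vertex 3 has neighbors [2], degree = 1.
Handshaking lemma: 2 * 8 = 16.
A tree on 7 vertices has 6 edges. This graph has 8 edges (2 extra). Not a tree.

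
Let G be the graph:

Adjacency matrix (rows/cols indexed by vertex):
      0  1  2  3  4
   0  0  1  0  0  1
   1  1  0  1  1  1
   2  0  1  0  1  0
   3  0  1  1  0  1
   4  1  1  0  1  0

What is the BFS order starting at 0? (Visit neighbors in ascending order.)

BFS from vertex 0 (neighbors processed in ascending order):
Visit order: 0, 1, 4, 2, 3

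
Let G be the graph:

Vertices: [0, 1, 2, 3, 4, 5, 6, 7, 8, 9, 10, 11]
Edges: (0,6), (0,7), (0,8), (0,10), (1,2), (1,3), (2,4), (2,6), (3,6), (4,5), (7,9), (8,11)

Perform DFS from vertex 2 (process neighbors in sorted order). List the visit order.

DFS from vertex 2 (neighbors processed in ascending order):
Visit order: 2, 1, 3, 6, 0, 7, 9, 8, 11, 10, 4, 5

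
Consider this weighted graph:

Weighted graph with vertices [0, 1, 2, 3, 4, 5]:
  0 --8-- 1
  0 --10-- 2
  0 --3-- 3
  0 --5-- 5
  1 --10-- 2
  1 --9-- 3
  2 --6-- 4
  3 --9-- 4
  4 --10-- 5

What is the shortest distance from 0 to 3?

Using Dijkstra's algorithm from vertex 0:
Shortest path: 0 -> 3
Total weight: 3 = 3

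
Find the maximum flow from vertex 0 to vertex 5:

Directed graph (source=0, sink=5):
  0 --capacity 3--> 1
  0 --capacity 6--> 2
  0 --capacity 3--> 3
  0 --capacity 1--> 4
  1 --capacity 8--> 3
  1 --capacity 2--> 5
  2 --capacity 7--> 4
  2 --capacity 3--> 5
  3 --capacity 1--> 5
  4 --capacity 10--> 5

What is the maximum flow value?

Computing max flow:
  Flow on (0->1): 2/3
  Flow on (0->2): 6/6
  Flow on (0->3): 1/3
  Flow on (0->4): 1/1
  Flow on (1->5): 2/2
  Flow on (2->4): 3/7
  Flow on (2->5): 3/3
  Flow on (3->5): 1/1
  Flow on (4->5): 4/10
Maximum flow = 10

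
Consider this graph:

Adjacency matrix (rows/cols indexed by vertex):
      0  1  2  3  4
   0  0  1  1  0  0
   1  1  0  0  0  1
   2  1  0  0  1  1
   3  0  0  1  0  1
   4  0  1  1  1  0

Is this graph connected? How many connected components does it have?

Checking connectivity: the graph has 1 connected component(s).
All vertices are reachable from each other. The graph IS connected.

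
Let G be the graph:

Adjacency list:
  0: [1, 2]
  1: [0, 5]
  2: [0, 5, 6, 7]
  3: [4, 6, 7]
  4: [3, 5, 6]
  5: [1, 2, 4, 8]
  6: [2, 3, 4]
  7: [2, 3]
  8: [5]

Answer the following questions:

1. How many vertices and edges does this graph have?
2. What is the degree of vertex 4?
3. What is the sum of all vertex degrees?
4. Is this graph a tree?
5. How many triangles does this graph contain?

Count: 9 vertices, 12 edges.
Vertex 4 has neighbors [3, 5, 6], degree = 3.
Handshaking lemma: 2 * 12 = 24.
A tree on 9 vertices has 8 edges. This graph has 12 edges (4 extra). Not a tree.
Number of triangles = 1.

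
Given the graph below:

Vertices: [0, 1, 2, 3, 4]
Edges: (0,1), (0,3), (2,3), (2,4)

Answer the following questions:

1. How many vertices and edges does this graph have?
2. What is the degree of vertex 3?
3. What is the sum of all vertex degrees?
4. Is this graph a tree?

Count: 5 vertices, 4 edges.
Vertex 3 has neighbors [0, 2], degree = 2.
Handshaking lemma: 2 * 4 = 8.
A graph is a tree iff it is connected and has exactly n-1 edges. This graph is connected (all 5 vertices in one component) and has 5-1 = 4 edges. It is a tree.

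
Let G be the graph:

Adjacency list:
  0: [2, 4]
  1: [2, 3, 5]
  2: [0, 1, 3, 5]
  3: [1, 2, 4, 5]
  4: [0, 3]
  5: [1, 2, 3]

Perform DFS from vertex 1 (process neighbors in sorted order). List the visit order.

DFS from vertex 1 (neighbors processed in ascending order):
Visit order: 1, 2, 0, 4, 3, 5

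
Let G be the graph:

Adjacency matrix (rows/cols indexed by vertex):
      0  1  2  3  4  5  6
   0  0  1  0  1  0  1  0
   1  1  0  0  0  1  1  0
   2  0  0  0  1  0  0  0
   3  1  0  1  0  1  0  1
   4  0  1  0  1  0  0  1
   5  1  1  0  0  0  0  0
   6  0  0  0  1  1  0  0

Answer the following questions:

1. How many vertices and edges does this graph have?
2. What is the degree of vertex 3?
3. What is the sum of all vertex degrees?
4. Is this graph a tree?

Count: 7 vertices, 9 edges.
Vertex 3 has neighbors [0, 2, 4, 6], degree = 4.
Handshaking lemma: 2 * 9 = 18.
A tree on 7 vertices has 6 edges. This graph has 9 edges (3 extra). Not a tree.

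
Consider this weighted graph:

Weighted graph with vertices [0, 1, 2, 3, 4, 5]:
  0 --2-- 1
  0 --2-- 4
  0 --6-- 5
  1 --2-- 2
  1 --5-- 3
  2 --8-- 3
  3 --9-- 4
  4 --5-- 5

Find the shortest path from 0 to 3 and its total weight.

Using Dijkstra's algorithm from vertex 0:
Shortest path: 0 -> 1 -> 3
Total weight: 2 + 5 = 7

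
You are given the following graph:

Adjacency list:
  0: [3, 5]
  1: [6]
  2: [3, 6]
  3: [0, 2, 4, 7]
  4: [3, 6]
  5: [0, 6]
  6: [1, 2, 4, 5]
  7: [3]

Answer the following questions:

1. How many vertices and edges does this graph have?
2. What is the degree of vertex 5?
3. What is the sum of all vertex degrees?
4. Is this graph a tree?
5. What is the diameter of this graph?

Count: 8 vertices, 9 edges.
Vertex 5 has neighbors [0, 6], degree = 2.
Handshaking lemma: 2 * 9 = 18.
A tree on 8 vertices has 7 edges. This graph has 9 edges (2 extra). Not a tree.
Diameter (longest shortest path) = 4.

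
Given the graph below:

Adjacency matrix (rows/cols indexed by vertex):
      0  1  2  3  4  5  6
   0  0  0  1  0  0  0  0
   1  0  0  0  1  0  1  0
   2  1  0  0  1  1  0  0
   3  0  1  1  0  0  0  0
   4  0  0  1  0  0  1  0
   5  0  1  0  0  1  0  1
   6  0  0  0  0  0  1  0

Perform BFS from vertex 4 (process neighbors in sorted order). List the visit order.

BFS from vertex 4 (neighbors processed in ascending order):
Visit order: 4, 2, 5, 0, 3, 1, 6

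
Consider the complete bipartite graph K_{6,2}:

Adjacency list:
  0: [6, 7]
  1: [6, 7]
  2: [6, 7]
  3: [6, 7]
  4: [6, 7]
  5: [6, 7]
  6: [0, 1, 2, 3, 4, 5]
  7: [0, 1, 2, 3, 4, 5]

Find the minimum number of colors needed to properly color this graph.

K_{6,2} is bipartite: vertices split into two independent sets of size 6 and 2.
Color one set 0, the other 1. No adjacent vertices share a color.
Chromatic number = 2.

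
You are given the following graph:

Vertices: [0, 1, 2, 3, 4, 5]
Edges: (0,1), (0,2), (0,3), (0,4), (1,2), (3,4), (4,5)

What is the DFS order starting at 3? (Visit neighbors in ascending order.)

DFS from vertex 3 (neighbors processed in ascending order):
Visit order: 3, 0, 1, 2, 4, 5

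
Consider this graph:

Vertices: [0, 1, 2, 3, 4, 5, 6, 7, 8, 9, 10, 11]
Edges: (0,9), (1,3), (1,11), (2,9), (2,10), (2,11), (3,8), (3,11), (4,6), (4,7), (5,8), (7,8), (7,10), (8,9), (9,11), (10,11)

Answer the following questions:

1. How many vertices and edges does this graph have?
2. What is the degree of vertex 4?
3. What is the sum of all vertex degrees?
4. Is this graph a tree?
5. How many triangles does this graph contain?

Count: 12 vertices, 16 edges.
Vertex 4 has neighbors [6, 7], degree = 2.
Handshaking lemma: 2 * 16 = 32.
A tree on 12 vertices has 11 edges. This graph has 16 edges (5 extra). Not a tree.
Number of triangles = 3.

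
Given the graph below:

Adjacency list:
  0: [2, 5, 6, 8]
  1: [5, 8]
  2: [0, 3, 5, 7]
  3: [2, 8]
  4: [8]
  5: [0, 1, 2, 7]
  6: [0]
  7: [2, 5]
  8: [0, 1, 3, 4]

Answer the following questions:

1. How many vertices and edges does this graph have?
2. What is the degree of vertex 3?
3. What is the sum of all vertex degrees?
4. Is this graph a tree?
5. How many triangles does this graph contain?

Count: 9 vertices, 12 edges.
Vertex 3 has neighbors [2, 8], degree = 2.
Handshaking lemma: 2 * 12 = 24.
A tree on 9 vertices has 8 edges. This graph has 12 edges (4 extra). Not a tree.
Number of triangles = 2.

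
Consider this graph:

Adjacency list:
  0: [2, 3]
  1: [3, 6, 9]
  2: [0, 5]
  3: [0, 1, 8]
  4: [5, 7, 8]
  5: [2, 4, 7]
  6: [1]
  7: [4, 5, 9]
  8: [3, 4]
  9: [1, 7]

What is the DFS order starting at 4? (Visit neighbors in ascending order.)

DFS from vertex 4 (neighbors processed in ascending order):
Visit order: 4, 5, 2, 0, 3, 1, 6, 9, 7, 8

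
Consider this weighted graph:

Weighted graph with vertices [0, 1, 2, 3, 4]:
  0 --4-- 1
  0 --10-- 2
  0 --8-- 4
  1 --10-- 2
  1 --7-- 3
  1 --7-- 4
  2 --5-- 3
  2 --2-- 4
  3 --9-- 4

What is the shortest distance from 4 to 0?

Using Dijkstra's algorithm from vertex 4:
Shortest path: 4 -> 0
Total weight: 8 = 8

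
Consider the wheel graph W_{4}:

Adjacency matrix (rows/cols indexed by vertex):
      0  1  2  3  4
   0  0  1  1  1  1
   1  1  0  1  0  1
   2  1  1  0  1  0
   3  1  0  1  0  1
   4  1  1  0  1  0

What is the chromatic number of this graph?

W_{4} = C_{4} plus a hub adjacent to every cycle vertex.
The outer cycle needs 2 colors (even cycle); the hub is adjacent to all of them so needs a fresh color.
Chromatic number = 2 + 1 = 3.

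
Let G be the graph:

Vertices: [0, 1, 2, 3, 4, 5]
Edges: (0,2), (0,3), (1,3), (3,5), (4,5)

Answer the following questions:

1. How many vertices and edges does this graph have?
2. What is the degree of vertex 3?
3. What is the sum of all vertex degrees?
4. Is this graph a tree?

Count: 6 vertices, 5 edges.
Vertex 3 has neighbors [0, 1, 5], degree = 3.
Handshaking lemma: 2 * 5 = 10.
A graph is a tree iff it is connected and has exactly n-1 edges. This graph is connected (all 6 vertices in one component) and has 6-1 = 5 edges. It is a tree.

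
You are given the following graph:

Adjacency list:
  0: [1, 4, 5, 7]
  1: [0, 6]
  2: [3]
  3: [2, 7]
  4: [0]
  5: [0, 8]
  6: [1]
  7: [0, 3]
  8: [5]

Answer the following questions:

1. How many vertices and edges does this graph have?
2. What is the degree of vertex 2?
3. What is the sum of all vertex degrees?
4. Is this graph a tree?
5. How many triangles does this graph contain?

Count: 9 vertices, 8 edges.
Vertex 2 has neighbors [3], degree = 1.
Handshaking lemma: 2 * 8 = 16.
A graph is a tree iff it is connected and has exactly n-1 edges. This graph is connected (all 9 vertices in one component) and has 9-1 = 8 edges. It is a tree.
Number of triangles = 0.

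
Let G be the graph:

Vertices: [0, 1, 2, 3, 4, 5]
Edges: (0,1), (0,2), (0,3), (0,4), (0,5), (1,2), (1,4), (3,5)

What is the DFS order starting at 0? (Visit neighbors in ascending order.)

DFS from vertex 0 (neighbors processed in ascending order):
Visit order: 0, 1, 2, 4, 3, 5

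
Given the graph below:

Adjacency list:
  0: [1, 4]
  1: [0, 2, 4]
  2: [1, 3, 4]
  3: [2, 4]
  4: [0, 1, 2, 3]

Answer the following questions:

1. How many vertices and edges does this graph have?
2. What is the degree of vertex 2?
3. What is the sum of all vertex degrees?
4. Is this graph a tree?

Count: 5 vertices, 7 edges.
Vertex 2 has neighbors [1, 3, 4], degree = 3.
Handshaking lemma: 2 * 7 = 14.
A tree on 5 vertices has 4 edges. This graph has 7 edges (3 extra). Not a tree.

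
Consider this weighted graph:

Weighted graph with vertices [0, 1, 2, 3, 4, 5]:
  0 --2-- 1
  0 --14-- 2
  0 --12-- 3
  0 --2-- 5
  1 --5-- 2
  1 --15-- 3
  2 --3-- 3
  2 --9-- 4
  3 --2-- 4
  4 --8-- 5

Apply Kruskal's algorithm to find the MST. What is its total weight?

Applying Kruskal's algorithm (sort edges by weight, add if no cycle):
  Add (0,1) w=2
  Add (0,5) w=2
  Add (3,4) w=2
  Add (2,3) w=3
  Add (1,2) w=5
  Skip (4,5) w=8 (creates cycle)
  Skip (2,4) w=9 (creates cycle)
  Skip (0,3) w=12 (creates cycle)
  Skip (0,2) w=14 (creates cycle)
  Skip (1,3) w=15 (creates cycle)
MST weight = 14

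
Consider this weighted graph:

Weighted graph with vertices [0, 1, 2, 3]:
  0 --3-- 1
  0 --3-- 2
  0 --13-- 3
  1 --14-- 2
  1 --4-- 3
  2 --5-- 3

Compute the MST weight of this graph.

Applying Kruskal's algorithm (sort edges by weight, add if no cycle):
  Add (0,1) w=3
  Add (0,2) w=3
  Add (1,3) w=4
  Skip (2,3) w=5 (creates cycle)
  Skip (0,3) w=13 (creates cycle)
  Skip (1,2) w=14 (creates cycle)
MST weight = 10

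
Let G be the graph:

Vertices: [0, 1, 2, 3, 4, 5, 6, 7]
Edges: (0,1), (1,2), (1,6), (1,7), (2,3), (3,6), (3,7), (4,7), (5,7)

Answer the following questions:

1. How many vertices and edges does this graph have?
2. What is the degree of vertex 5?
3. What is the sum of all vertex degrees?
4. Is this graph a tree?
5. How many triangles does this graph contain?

Count: 8 vertices, 9 edges.
Vertex 5 has neighbors [7], degree = 1.
Handshaking lemma: 2 * 9 = 18.
A tree on 8 vertices has 7 edges. This graph has 9 edges (2 extra). Not a tree.
Number of triangles = 0.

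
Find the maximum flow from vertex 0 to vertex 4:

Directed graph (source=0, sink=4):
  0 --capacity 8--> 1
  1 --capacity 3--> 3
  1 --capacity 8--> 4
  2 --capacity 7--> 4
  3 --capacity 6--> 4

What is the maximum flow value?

Computing max flow:
  Flow on (0->1): 8/8
  Flow on (1->4): 8/8
Maximum flow = 8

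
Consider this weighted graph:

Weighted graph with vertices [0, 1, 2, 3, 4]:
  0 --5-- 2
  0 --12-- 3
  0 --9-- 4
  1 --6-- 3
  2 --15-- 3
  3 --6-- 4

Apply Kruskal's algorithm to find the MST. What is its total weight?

Applying Kruskal's algorithm (sort edges by weight, add if no cycle):
  Add (0,2) w=5
  Add (1,3) w=6
  Add (3,4) w=6
  Add (0,4) w=9
  Skip (0,3) w=12 (creates cycle)
  Skip (2,3) w=15 (creates cycle)
MST weight = 26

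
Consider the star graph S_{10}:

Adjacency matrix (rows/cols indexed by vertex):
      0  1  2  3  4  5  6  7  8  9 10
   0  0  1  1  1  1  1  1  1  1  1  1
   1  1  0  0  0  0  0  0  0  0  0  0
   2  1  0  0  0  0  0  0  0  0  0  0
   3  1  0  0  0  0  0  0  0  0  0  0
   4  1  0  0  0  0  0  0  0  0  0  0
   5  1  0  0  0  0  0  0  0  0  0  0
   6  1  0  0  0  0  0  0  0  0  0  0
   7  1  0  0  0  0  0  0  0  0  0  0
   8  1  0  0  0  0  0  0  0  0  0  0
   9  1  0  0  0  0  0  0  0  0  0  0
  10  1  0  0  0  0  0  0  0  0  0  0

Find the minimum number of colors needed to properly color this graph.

S_{10} has one hub adjacent to 10 leaves; leaves are pairwise non-adjacent.
Color the hub 0 and every leaf 1.
Chromatic number = 2.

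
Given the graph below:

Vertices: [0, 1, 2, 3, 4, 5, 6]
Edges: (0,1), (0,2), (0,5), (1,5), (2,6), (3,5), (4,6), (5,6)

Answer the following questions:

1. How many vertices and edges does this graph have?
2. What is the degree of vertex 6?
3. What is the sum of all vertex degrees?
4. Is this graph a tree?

Count: 7 vertices, 8 edges.
Vertex 6 has neighbors [2, 4, 5], degree = 3.
Handshaking lemma: 2 * 8 = 16.
A tree on 7 vertices has 6 edges. This graph has 8 edges (2 extra). Not a tree.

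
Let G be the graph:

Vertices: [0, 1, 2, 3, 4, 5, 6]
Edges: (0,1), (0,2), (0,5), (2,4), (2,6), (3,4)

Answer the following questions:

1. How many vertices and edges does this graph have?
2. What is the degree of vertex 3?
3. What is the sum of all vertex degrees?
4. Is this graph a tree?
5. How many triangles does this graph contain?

Count: 7 vertices, 6 edges.
Vertex 3 has neighbors [4], degree = 1.
Handshaking lemma: 2 * 6 = 12.
A graph is a tree iff it is connected and has exactly n-1 edges. This graph is connected (all 7 vertices in one component) and has 7-1 = 6 edges. It is a tree.
Number of triangles = 0.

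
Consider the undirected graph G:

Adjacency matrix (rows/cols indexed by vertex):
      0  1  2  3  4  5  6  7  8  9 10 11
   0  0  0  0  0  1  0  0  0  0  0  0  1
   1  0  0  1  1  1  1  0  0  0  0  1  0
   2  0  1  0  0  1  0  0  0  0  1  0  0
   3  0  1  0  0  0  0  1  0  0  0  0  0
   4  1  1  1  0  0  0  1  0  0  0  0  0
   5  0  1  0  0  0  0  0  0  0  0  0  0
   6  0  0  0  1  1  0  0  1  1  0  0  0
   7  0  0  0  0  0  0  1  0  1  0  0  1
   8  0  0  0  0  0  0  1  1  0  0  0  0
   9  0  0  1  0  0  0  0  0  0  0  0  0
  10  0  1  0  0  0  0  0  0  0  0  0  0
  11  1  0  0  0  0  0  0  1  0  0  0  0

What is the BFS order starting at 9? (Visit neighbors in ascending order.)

BFS from vertex 9 (neighbors processed in ascending order):
Visit order: 9, 2, 1, 4, 3, 5, 10, 0, 6, 11, 7, 8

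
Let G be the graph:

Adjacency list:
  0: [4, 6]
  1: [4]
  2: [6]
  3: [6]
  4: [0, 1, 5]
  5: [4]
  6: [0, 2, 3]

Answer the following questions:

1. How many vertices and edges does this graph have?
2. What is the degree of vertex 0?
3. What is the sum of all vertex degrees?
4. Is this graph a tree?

Count: 7 vertices, 6 edges.
Vertex 0 has neighbors [4, 6], degree = 2.
Handshaking lemma: 2 * 6 = 12.
A graph is a tree iff it is connected and has exactly n-1 edges. This graph is connected (all 7 vertices in one component) and has 7-1 = 6 edges. It is a tree.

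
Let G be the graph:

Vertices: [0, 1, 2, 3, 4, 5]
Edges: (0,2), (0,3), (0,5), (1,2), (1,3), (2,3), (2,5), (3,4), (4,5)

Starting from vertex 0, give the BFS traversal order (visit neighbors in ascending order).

BFS from vertex 0 (neighbors processed in ascending order):
Visit order: 0, 2, 3, 5, 1, 4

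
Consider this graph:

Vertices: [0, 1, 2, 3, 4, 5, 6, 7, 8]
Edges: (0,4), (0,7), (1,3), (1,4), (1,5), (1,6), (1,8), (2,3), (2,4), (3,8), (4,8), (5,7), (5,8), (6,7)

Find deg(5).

Vertex 5 has neighbors [1, 7, 8], so deg(5) = 3.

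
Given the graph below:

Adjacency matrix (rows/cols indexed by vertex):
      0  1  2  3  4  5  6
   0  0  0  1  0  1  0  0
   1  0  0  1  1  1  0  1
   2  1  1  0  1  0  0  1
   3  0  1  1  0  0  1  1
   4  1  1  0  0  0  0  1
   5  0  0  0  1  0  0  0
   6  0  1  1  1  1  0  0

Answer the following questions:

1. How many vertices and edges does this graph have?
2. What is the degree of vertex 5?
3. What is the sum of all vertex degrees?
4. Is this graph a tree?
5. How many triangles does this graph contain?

Count: 7 vertices, 11 edges.
Vertex 5 has neighbors [3], degree = 1.
Handshaking lemma: 2 * 11 = 22.
A tree on 7 vertices has 6 edges. This graph has 11 edges (5 extra). Not a tree.
Number of triangles = 5.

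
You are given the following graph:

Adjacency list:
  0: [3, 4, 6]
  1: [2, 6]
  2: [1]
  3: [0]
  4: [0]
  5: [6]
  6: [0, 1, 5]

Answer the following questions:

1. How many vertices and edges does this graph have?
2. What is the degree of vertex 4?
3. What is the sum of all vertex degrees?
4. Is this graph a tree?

Count: 7 vertices, 6 edges.
Vertex 4 has neighbors [0], degree = 1.
Handshaking lemma: 2 * 6 = 12.
A graph is a tree iff it is connected and has exactly n-1 edges. This graph is connected (all 7 vertices in one component) and has 7-1 = 6 edges. It is a tree.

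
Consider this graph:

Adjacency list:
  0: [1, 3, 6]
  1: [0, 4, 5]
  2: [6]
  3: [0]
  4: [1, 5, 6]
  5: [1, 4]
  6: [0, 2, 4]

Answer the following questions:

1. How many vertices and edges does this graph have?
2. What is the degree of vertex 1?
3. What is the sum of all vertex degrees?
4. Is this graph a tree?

Count: 7 vertices, 8 edges.
Vertex 1 has neighbors [0, 4, 5], degree = 3.
Handshaking lemma: 2 * 8 = 16.
A tree on 7 vertices has 6 edges. This graph has 8 edges (2 extra). Not a tree.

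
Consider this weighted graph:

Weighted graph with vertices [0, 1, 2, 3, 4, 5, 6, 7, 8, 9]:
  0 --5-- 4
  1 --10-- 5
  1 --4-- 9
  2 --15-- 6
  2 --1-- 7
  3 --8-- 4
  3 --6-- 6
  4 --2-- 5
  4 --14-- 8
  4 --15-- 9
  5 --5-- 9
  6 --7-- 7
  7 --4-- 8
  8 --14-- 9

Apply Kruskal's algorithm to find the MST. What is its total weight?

Applying Kruskal's algorithm (sort edges by weight, add if no cycle):
  Add (2,7) w=1
  Add (4,5) w=2
  Add (1,9) w=4
  Add (7,8) w=4
  Add (0,4) w=5
  Add (5,9) w=5
  Add (3,6) w=6
  Add (6,7) w=7
  Add (3,4) w=8
  Skip (1,5) w=10 (creates cycle)
  Skip (4,8) w=14 (creates cycle)
  Skip (8,9) w=14 (creates cycle)
  Skip (2,6) w=15 (creates cycle)
  Skip (4,9) w=15 (creates cycle)
MST weight = 42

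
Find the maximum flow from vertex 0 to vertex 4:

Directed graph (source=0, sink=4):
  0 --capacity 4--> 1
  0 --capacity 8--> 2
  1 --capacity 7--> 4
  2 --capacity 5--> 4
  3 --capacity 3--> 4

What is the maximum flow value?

Computing max flow:
  Flow on (0->1): 4/4
  Flow on (0->2): 5/8
  Flow on (1->4): 4/7
  Flow on (2->4): 5/5
Maximum flow = 9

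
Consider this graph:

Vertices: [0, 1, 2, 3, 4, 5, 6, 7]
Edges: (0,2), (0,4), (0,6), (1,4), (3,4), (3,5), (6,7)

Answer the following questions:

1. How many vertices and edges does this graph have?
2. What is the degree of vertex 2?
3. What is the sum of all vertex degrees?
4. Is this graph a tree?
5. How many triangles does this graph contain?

Count: 8 vertices, 7 edges.
Vertex 2 has neighbors [0], degree = 1.
Handshaking lemma: 2 * 7 = 14.
A graph is a tree iff it is connected and has exactly n-1 edges. This graph is connected (all 8 vertices in one component) and has 8-1 = 7 edges. It is a tree.
Number of triangles = 0.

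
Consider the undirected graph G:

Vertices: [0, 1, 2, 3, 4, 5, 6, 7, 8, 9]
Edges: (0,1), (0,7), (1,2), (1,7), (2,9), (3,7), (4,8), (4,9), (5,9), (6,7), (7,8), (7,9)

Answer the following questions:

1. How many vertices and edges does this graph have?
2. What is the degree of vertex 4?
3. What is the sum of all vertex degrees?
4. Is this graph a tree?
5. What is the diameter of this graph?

Count: 10 vertices, 12 edges.
Vertex 4 has neighbors [8, 9], degree = 2.
Handshaking lemma: 2 * 12 = 24.
A tree on 10 vertices has 9 edges. This graph has 12 edges (3 extra). Not a tree.
Diameter (longest shortest path) = 3.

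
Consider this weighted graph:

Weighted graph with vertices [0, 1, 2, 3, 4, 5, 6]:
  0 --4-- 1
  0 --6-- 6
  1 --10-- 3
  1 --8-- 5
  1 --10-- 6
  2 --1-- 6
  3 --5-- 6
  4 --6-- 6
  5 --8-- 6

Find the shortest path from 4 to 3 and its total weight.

Using Dijkstra's algorithm from vertex 4:
Shortest path: 4 -> 6 -> 3
Total weight: 6 + 5 = 11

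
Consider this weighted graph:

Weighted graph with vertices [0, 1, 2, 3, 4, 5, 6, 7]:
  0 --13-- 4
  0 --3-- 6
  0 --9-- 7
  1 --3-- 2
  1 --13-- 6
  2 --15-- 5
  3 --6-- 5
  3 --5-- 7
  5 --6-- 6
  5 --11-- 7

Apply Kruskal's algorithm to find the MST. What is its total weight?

Applying Kruskal's algorithm (sort edges by weight, add if no cycle):
  Add (0,6) w=3
  Add (1,2) w=3
  Add (3,7) w=5
  Add (3,5) w=6
  Add (5,6) w=6
  Skip (0,7) w=9 (creates cycle)
  Skip (5,7) w=11 (creates cycle)
  Add (0,4) w=13
  Add (1,6) w=13
  Skip (2,5) w=15 (creates cycle)
MST weight = 49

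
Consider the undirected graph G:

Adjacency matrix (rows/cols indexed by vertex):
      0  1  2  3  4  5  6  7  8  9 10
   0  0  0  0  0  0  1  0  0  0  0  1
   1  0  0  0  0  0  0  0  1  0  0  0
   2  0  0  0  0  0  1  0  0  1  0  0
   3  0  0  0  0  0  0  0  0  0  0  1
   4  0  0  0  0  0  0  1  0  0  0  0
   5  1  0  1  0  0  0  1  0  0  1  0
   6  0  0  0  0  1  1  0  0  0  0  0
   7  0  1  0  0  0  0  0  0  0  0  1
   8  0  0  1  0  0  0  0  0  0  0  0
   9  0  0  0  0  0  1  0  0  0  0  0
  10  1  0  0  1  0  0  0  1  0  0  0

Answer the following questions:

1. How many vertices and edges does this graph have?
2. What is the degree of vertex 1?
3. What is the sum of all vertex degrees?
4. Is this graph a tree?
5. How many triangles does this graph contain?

Count: 11 vertices, 10 edges.
Vertex 1 has neighbors [7], degree = 1.
Handshaking lemma: 2 * 10 = 20.
A graph is a tree iff it is connected and has exactly n-1 edges. This graph is connected (all 11 vertices in one component) and has 11-1 = 10 edges. It is a tree.
Number of triangles = 0.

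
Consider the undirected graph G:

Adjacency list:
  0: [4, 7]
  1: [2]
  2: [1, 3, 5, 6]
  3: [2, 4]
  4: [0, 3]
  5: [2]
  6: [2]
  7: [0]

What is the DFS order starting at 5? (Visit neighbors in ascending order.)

DFS from vertex 5 (neighbors processed in ascending order):
Visit order: 5, 2, 1, 3, 4, 0, 7, 6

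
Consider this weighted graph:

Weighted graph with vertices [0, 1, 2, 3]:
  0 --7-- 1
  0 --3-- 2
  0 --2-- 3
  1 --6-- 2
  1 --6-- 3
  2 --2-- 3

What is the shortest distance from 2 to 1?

Using Dijkstra's algorithm from vertex 2:
Shortest path: 2 -> 1
Total weight: 6 = 6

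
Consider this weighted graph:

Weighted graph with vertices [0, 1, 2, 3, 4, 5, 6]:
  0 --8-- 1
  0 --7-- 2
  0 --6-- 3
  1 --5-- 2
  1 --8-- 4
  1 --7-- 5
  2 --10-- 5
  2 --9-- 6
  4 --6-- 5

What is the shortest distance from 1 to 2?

Using Dijkstra's algorithm from vertex 1:
Shortest path: 1 -> 2
Total weight: 5 = 5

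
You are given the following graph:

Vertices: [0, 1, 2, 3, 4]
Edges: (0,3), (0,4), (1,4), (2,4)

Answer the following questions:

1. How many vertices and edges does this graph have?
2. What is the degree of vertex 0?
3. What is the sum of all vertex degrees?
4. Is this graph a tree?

Count: 5 vertices, 4 edges.
Vertex 0 has neighbors [3, 4], degree = 2.
Handshaking lemma: 2 * 4 = 8.
A graph is a tree iff it is connected and has exactly n-1 edges. This graph is connected (all 5 vertices in one component) and has 5-1 = 4 edges. It is a tree.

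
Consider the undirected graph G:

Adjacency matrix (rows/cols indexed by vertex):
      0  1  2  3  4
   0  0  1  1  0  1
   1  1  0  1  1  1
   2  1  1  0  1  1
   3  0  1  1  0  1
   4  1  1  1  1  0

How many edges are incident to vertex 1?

Vertex 1 has neighbors [0, 2, 3, 4], so deg(1) = 4.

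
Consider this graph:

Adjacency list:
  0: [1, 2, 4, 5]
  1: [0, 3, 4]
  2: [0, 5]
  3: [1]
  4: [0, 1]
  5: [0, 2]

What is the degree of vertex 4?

Vertex 4 has neighbors [0, 1], so deg(4) = 2.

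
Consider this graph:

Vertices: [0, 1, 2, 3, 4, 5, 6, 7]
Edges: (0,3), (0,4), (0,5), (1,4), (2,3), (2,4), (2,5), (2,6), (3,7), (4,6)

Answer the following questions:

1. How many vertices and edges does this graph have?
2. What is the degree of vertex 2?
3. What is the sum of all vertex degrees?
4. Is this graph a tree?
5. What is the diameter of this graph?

Count: 8 vertices, 10 edges.
Vertex 2 has neighbors [3, 4, 5, 6], degree = 4.
Handshaking lemma: 2 * 10 = 20.
A tree on 8 vertices has 7 edges. This graph has 10 edges (3 extra). Not a tree.
Diameter (longest shortest path) = 4.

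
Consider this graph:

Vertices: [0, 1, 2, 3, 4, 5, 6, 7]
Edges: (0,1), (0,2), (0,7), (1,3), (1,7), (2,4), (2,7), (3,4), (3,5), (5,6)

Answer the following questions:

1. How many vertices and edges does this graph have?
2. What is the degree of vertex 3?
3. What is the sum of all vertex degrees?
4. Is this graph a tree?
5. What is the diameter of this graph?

Count: 8 vertices, 10 edges.
Vertex 3 has neighbors [1, 4, 5], degree = 3.
Handshaking lemma: 2 * 10 = 20.
A tree on 8 vertices has 7 edges. This graph has 10 edges (3 extra). Not a tree.
Diameter (longest shortest path) = 4.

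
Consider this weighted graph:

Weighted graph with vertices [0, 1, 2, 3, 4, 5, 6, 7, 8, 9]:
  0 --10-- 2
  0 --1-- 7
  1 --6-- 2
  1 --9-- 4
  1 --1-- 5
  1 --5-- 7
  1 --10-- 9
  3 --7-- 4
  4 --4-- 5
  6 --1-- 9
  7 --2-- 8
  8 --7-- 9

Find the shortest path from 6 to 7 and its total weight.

Using Dijkstra's algorithm from vertex 6:
Shortest path: 6 -> 9 -> 8 -> 7
Total weight: 1 + 7 + 2 = 10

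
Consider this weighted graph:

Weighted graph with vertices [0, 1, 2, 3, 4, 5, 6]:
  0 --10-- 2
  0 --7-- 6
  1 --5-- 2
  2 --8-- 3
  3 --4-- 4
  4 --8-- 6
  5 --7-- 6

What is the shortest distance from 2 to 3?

Using Dijkstra's algorithm from vertex 2:
Shortest path: 2 -> 3
Total weight: 8 = 8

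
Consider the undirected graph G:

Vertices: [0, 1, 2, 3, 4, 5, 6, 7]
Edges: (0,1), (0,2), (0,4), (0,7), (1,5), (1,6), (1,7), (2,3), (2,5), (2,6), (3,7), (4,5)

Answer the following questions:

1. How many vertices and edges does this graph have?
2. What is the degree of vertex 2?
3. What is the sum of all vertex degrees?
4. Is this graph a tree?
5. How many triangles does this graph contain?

Count: 8 vertices, 12 edges.
Vertex 2 has neighbors [0, 3, 5, 6], degree = 4.
Handshaking lemma: 2 * 12 = 24.
A tree on 8 vertices has 7 edges. This graph has 12 edges (5 extra). Not a tree.
Number of triangles = 1.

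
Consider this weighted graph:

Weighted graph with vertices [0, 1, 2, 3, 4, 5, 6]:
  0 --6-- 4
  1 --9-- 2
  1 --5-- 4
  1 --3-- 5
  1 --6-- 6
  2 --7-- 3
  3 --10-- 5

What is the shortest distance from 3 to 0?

Using Dijkstra's algorithm from vertex 3:
Shortest path: 3 -> 5 -> 1 -> 4 -> 0
Total weight: 10 + 3 + 5 + 6 = 24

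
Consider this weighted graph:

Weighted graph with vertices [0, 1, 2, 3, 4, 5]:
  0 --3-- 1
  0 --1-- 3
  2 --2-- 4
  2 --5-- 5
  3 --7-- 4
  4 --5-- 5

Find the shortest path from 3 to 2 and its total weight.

Using Dijkstra's algorithm from vertex 3:
Shortest path: 3 -> 4 -> 2
Total weight: 7 + 2 = 9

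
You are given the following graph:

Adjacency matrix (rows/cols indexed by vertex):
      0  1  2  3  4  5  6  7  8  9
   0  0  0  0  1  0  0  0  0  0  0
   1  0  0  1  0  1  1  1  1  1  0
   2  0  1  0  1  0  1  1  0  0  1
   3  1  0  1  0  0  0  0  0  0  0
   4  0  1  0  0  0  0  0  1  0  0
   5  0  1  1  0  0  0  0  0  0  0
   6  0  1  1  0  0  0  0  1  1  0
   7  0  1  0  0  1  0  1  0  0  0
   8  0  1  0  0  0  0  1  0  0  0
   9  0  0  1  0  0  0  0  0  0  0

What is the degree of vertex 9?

Vertex 9 has neighbors [2], so deg(9) = 1.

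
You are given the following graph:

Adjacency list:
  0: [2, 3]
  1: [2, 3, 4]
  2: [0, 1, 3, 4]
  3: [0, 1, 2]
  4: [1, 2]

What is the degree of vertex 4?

Vertex 4 has neighbors [1, 2], so deg(4) = 2.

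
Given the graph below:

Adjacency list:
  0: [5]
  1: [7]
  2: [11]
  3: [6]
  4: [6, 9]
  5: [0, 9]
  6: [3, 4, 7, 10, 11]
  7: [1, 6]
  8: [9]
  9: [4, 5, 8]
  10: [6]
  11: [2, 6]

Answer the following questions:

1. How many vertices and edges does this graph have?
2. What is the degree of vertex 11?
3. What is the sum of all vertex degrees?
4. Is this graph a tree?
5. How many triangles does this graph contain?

Count: 12 vertices, 11 edges.
Vertex 11 has neighbors [2, 6], degree = 2.
Handshaking lemma: 2 * 11 = 22.
A graph is a tree iff it is connected and has exactly n-1 edges. This graph is connected (all 12 vertices in one component) and has 12-1 = 11 edges. It is a tree.
Number of triangles = 0.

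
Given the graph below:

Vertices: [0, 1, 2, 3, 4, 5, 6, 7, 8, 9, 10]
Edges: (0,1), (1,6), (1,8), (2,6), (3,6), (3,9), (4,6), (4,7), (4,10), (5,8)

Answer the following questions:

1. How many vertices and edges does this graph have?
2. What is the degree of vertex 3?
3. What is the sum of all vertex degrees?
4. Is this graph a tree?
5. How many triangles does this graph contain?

Count: 11 vertices, 10 edges.
Vertex 3 has neighbors [6, 9], degree = 2.
Handshaking lemma: 2 * 10 = 20.
A graph is a tree iff it is connected and has exactly n-1 edges. This graph is connected (all 11 vertices in one component) and has 11-1 = 10 edges. It is a tree.
Number of triangles = 0.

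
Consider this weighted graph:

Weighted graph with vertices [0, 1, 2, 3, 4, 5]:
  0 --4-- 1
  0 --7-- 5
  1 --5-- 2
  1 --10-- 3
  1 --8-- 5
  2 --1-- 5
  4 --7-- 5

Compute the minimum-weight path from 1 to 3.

Using Dijkstra's algorithm from vertex 1:
Shortest path: 1 -> 3
Total weight: 10 = 10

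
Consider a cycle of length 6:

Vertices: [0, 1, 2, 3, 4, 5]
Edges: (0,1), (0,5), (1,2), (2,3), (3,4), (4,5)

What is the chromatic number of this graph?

This is an even cycle (C_6). Even cycles are bipartite.
Chromatic number = 2.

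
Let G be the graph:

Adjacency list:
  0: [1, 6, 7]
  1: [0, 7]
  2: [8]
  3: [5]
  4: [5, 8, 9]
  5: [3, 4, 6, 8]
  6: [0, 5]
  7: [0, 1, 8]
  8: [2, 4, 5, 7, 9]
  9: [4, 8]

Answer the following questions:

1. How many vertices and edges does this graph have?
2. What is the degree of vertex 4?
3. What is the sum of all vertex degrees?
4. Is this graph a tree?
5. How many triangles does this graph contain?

Count: 10 vertices, 13 edges.
Vertex 4 has neighbors [5, 8, 9], degree = 3.
Handshaking lemma: 2 * 13 = 26.
A tree on 10 vertices has 9 edges. This graph has 13 edges (4 extra). Not a tree.
Number of triangles = 3.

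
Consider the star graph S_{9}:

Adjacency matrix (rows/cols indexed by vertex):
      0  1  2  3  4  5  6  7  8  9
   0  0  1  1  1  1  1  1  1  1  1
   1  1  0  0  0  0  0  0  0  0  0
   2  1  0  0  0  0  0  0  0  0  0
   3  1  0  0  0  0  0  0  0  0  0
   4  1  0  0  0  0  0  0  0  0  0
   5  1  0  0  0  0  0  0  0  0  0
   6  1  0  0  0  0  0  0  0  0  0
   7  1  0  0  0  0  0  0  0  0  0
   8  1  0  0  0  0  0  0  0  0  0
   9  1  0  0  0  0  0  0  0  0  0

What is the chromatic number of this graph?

S_{9} has one hub adjacent to 9 leaves; leaves are pairwise non-adjacent.
Color the hub 0 and every leaf 1.
Chromatic number = 2.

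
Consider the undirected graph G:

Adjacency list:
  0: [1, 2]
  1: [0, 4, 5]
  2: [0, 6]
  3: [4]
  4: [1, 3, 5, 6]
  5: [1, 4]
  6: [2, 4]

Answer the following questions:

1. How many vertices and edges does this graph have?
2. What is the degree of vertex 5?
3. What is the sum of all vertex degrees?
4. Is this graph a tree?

Count: 7 vertices, 8 edges.
Vertex 5 has neighbors [1, 4], degree = 2.
Handshaking lemma: 2 * 8 = 16.
A tree on 7 vertices has 6 edges. This graph has 8 edges (2 extra). Not a tree.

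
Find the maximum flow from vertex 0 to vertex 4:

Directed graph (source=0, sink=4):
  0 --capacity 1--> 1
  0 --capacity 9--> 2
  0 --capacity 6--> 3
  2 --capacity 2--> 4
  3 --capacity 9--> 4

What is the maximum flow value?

Computing max flow:
  Flow on (0->2): 2/9
  Flow on (0->3): 6/6
  Flow on (2->4): 2/2
  Flow on (3->4): 6/9
Maximum flow = 8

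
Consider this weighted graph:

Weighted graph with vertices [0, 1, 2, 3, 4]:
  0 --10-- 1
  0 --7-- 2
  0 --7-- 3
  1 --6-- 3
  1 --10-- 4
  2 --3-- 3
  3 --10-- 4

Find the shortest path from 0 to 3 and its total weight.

Using Dijkstra's algorithm from vertex 0:
Shortest path: 0 -> 3
Total weight: 7 = 7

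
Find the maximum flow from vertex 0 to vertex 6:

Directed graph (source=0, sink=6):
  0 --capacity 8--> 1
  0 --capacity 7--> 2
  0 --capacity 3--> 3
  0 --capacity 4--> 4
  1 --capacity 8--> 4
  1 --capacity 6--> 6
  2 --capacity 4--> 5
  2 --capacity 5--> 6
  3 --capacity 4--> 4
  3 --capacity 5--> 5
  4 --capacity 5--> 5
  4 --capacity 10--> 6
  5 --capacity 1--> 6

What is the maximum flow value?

Computing max flow:
  Flow on (0->1): 8/8
  Flow on (0->2): 6/7
  Flow on (0->3): 3/3
  Flow on (0->4): 4/4
  Flow on (1->4): 2/8
  Flow on (1->6): 6/6
  Flow on (2->5): 1/4
  Flow on (2->6): 5/5
  Flow on (3->4): 3/4
  Flow on (4->6): 9/10
  Flow on (5->6): 1/1
Maximum flow = 21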